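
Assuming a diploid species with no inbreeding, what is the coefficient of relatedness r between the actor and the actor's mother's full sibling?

Each parent–offspring link contributes a factor of 1/2, and independent paths through distinct common ancestors add.
Full aunt/uncle↔niece/nephew: two paths of length 3 through the shared grandparent pair: r = 2·(1/2)^3 = 1/4.

0.25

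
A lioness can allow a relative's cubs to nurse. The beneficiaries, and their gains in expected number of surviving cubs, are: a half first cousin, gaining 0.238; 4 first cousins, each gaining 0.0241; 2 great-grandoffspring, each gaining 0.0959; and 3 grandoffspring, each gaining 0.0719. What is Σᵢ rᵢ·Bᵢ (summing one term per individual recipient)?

r to a half first cousin = 0.0625 (half first cousins share one grandparent — one path of length 4: r = (1/2)^4 = 1/16).
r to a first cousin = 0.125 (first cousins share one grandparent pair — two paths of length 4: r = 2·(1/2)^4 = 1/8).
r to a great-grandoffspring = 0.125 (three parent–offspring links: r = (1/2)^3 = 1/8).
r to a grandoffspring = 0.25 (two parent–offspring links: r = (1/2)^2 = 1/4).
Summing one r·B term per recipient: 1·0.0625·0.238 + 4·0.125·0.0241 + 2·0.125·0.0959 + 3·0.25·0.0719 = 0.104825.

0.104825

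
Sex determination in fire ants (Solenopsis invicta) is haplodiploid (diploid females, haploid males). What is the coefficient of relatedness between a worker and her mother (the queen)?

One meiotic link between diploid queen and diploid daughter: r = 1/2.

0.5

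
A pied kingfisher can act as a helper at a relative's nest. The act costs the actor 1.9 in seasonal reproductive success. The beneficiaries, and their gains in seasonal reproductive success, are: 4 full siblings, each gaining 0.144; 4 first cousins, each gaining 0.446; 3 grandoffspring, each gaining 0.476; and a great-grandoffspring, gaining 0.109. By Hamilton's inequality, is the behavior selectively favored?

Hamilton's rule: the trait is favored when the sum of r·B over every recipient exceeds the actor's cost C.
r to a full sibling = 1/2 (full sibs share both parents — two paths of length 2: r = 2·(1/2)^2 = 1/2).
r to a first cousin = 0.125 (first cousins share one grandparent pair — two paths of length 4: r = 2·(1/2)^4 = 1/8).
r to a grandoffspring = 0.25 (two parent–offspring links: r = (1/2)^2 = 1/4).
r to a great-grandoffspring = 0.125 (three parent–offspring links: r = (1/2)^3 = 1/8).
Summing one r·B term per recipient: 4·0.5·0.144 + 4·0.125·0.446 + 3·0.25·0.476 + 1·0.125·0.109 = 0.881625.
0.881625 < 1.9: the indirect benefit is less than the cost.

No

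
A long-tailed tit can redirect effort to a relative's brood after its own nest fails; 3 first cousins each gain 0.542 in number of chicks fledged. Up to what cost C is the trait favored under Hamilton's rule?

0.20325

r to a first cousin = 1/8 (first cousins share one grandparent pair — two paths of length 4: r = 2·(1/2)^4 = 1/8).
Hamilton's rule: n·r·B > C, so the trait is favored while C < n·r·B = 3·0.125·0.542 = 0.20325.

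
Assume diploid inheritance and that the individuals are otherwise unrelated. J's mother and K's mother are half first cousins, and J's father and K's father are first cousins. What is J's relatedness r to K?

0.046875

Independent pedigree routes through distinct common ancestors add.
J and K are related in two ways: half second cousins through their mothers (r = 1/64) and second cousins through their fathers (r = 1/32).
r = 1/64 + 1/32 = 3/64 = 0.046875.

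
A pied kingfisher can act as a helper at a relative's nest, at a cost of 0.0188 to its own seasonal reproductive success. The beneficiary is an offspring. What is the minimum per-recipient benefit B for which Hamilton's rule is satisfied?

r to an offspring = 1/2 (one parent–offspring link: r = (1/2)^1 = 1/2).
Hamilton's rule with n recipients of equal r: n·r·B > C, so B > C/(n·r) = 0.0188/(1·0.5) = 0.0376.

0.0376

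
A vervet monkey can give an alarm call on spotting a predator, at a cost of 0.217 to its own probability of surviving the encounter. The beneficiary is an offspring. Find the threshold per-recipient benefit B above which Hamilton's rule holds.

r to an offspring = 1/2 (one parent–offspring link: r = (1/2)^1 = 1/2).
Hamilton's rule with n recipients of equal r: n·r·B > C, so B > C/(n·r) = 0.217/(1·0.5) = 0.434.

0.434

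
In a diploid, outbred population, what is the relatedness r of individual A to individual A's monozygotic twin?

Each parent–offspring link contributes a factor of 1/2, and independent paths through distinct common ancestors add.
Monozygotic twins share every allele identical by descent: r = 1.

1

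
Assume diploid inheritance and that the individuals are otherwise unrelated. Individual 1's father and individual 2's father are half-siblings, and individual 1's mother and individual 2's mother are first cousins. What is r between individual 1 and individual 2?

0.09375

Relatedness sums over independent paths through distinct common ancestors.
Individual 1 and individual 2 are related in two ways: half first cousins through their fathers (r = 1/16) and second cousins through their mothers (r = 1/32).
r = 1/16 + 1/32 = 0.09375.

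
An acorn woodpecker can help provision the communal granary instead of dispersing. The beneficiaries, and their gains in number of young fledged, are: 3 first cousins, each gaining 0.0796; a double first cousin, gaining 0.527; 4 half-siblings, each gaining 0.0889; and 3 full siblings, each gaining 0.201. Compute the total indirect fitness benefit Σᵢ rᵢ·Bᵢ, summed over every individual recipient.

0.552

r to a first cousin = 0.125 (first cousins share one grandparent pair — two paths of length 4: r = 2·(1/2)^4 = 1/8).
r to a double first cousin = 1/4 (double first cousins share both grandparent pairs — four paths of length 4: r = 4·(1/2)^4 = 1/4).
r to a half-sibling = 0.25 (half-sibs share one parent — one path of length 2: r = (1/2)^2 = 1/4).
r to a full sibling = 1/2 (full sibs share both parents — two paths of length 2: r = 2·(1/2)^2 = 1/2).
Summing one r·B term per recipient: 3·0.125·0.0796 + 1·0.25·0.527 + 4·0.25·0.0889 + 3·0.5·0.201 = 0.552.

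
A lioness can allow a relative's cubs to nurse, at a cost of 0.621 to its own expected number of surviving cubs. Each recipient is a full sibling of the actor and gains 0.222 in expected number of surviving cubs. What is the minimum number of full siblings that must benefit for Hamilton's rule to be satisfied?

r to a full sibling = 1/2 (full sibs share both parents — two paths of length 2: r = 2·(1/2)^2 = 1/2).
Hamilton's rule: n·r·B > C  ⇒  n > C/(r·B) = 0.621/(0.5·0.222) = 5.595.
The smallest integer exceeding 5.595 is 6.

6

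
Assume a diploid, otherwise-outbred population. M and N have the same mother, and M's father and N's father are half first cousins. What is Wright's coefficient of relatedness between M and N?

0.265625

Wright's path rule: contributions from independent ancestry routes add.
M and N are related in two ways: half-sibs through their shared mother (r = 1/4) and half second cousins through their fathers (r = 1/64).
r = 1/4 + 1/64 = 17/64 = 0.265625.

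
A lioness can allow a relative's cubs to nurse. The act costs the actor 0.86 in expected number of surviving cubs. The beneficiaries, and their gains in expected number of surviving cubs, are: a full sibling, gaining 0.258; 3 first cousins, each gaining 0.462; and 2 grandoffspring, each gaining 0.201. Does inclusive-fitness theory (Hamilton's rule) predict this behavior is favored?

No

Hamilton's rule: the trait is favored when the sum of r·B over every recipient exceeds the actor's cost C.
r to a full sibling = 0.5 (full sibs share both parents — two paths of length 2: r = 2·(1/2)^2 = 1/2).
r to a first cousin = 0.125 (first cousins share one grandparent pair — two paths of length 4: r = 2·(1/2)^4 = 1/8).
r to a grandoffspring = 1/4 (two parent–offspring links: r = (1/2)^2 = 1/4).
Summing one r·B term per recipient: 1·0.5·0.258 + 3·0.125·0.462 + 2·0.25·0.201 = 0.40275.
0.40275 < 0.86: the indirect benefit is less than the cost.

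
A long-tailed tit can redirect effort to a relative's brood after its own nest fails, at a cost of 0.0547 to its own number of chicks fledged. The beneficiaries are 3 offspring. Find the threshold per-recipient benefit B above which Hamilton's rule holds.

r to an offspring = 0.5 (one parent–offspring link: r = (1/2)^1 = 1/2).
Hamilton's rule with n recipients of equal r: n·r·B > C, so B > C/(n·r) = 0.0547/(3·0.5) = 0.0365.

0.0365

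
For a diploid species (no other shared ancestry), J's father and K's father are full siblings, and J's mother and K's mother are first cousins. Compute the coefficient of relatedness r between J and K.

0.15625

Independent pedigree routes through distinct common ancestors add.
J and K are related in two ways: first cousins through their fathers (r = 1/8) and second cousins through their mothers (r = 1/32).
r = 1/8 + 1/32 = 5/32 = 0.15625.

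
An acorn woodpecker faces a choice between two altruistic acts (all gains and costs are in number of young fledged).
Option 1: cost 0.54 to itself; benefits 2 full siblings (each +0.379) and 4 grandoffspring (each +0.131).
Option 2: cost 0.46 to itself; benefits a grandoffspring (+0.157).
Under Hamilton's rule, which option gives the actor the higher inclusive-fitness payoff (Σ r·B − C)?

Option 1: r to a full sibling = 0.5.
Option 1: r to a grandoffspring = 0.25.
Option 1: Σ r·B − C = (2·0.5·0.379 + 4·0.25·0.131) − 0.54 = -0.03.
Option 2: r to a grandoffspring = 0.25.
Option 2: Σ r·B − C = (1·0.25·0.157) − 0.46 = -0.42075.
Option 1 has the higher net inclusive-fitness payoff.

Option 1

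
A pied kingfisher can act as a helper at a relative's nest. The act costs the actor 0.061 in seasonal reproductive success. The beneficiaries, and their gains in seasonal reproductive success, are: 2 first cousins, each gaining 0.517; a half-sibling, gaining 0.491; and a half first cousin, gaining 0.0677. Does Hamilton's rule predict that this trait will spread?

Hamilton's rule: the trait is favored when the sum of r·B over every recipient exceeds the actor's cost C.
r to a first cousin = 1/8 (first cousins share one grandparent pair — two paths of length 4: r = 2·(1/2)^4 = 1/8).
r to a half-sibling = 1/4 (half-sibs share one parent — one path of length 2: r = (1/2)^2 = 1/4).
r to a half first cousin = 0.0625 (half first cousins share one grandparent — one path of length 4: r = (1/2)^4 = 1/16).
Summing one r·B term per recipient: 2·0.125·0.517 + 1·0.25·0.491 + 1·0.0625·0.0677 = 0.25623125.
0.25623125 > 0.061: the indirect benefit exceeds the cost.

Yes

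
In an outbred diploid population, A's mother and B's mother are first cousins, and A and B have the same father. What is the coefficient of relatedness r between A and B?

0.28125

With two independent routes of shared ancestry, r is the sum of the two contributions.
A and B are related in two ways: second cousins through their mothers (r = 1/32) and half-sibs through their shared father (r = 1/4).
r = 1/32 + 1/4 = 9/32 = 0.28125.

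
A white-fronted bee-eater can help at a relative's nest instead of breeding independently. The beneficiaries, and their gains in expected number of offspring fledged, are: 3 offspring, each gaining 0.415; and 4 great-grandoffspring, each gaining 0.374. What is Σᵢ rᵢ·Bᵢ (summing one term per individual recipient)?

0.8095

r to an offspring = 0.5 (one parent–offspring link: r = (1/2)^1 = 1/2).
r to a great-grandoffspring = 0.125 (three parent–offspring links: r = (1/2)^3 = 1/8).
Summing one r·B term per recipient: 3·0.5·0.415 + 4·0.125·0.374 = 0.8095.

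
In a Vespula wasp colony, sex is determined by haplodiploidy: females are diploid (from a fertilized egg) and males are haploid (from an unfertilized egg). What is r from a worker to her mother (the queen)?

0.5

One meiotic link between diploid queen and diploid daughter: r = 1/2.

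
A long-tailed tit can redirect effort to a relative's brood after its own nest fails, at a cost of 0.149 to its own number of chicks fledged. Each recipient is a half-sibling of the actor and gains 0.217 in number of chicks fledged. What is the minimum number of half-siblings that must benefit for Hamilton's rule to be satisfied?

3

r to a half-sibling = 0.25 (half-sibs share one parent — one path of length 2: r = (1/2)^2 = 1/4).
Hamilton's rule: n·r·B > C  ⇒  n > C/(r·B) = 0.149/(0.25·0.217) = 2.747.
The smallest integer exceeding 2.747 is 3.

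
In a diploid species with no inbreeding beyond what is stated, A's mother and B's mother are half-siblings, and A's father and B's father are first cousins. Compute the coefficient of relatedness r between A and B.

0.09375

Independent pedigree routes through distinct common ancestors add.
A and B are related in two ways: half first cousins through their mothers (r = 1/16) and second cousins through their fathers (r = 1/32).
r = 1/16 + 1/32 = 0.09375.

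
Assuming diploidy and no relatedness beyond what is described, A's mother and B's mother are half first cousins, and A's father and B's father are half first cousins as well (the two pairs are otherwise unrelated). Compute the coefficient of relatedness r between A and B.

Wright's path rule: contributions from independent ancestry routes add.
A and B are related in two ways: half second cousins through their mothers (r = 1/64) and half second cousins through their fathers (r = 1/64).
r = 1/64 + 1/64 = 0.03125.

0.03125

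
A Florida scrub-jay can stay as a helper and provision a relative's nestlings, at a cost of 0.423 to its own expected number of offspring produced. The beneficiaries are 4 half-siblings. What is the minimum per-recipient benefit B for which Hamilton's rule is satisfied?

r to a half-sibling = 1/4 (half-sibs share one parent — one path of length 2: r = (1/2)^2 = 1/4).
Hamilton's rule with n recipients of equal r: n·r·B > C, so B > C/(n·r) = 0.423/(4·0.25) = 0.423.

0.423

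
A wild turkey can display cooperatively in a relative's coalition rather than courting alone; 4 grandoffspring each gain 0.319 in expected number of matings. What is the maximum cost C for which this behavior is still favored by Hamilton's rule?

r to a grandoffspring = 1/4 (two parent–offspring links: r = (1/2)^2 = 1/4).
Hamilton's rule: n·r·B > C, so the trait is favored while C < n·r·B = 4·0.25·0.319 = 0.319.

0.319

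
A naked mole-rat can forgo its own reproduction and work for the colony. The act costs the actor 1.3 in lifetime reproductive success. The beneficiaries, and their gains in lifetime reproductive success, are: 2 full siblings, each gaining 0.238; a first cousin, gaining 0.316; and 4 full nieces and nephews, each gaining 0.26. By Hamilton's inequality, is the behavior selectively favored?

No

Hamilton's rule: the trait is favored when the sum of r·B over every recipient exceeds the actor's cost C.
r to a full sibling = 0.5 (full sibs share both parents — two paths of length 2: r = 2·(1/2)^2 = 1/2).
r to a first cousin = 1/8 (first cousins share one grandparent pair — two paths of length 4: r = 2·(1/2)^4 = 1/8).
r to a full niece or nephew = 1/4 (full aunt/uncle↔niece/nephew: two paths of length 3 through the shared grandparent pair: r = 2·(1/2)^3 = 1/4).
Summing one r·B term per recipient: 2·0.5·0.238 + 1·0.125·0.316 + 4·0.25·0.26 = 0.5375.
0.5375 < 1.3: the indirect benefit is less than the cost.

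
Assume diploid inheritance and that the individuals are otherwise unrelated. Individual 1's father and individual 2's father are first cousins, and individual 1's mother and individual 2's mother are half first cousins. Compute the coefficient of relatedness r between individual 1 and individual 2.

With two independent routes of shared ancestry, r is the sum of the two contributions.
Individual 1 and individual 2 are related in two ways: second cousins through their fathers (r = 1/32) and half second cousins through their mothers (r = 1/64).
r = 1/32 + 1/64 = 0.046875.

0.046875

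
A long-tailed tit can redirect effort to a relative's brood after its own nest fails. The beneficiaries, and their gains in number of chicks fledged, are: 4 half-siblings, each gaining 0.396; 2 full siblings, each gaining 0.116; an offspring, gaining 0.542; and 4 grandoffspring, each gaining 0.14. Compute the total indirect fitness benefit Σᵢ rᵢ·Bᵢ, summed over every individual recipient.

0.923

r to a half-sibling = 1/4 (half-sibs share one parent — one path of length 2: r = (1/2)^2 = 1/4).
r to a full sibling = 0.5 (full sibs share both parents — two paths of length 2: r = 2·(1/2)^2 = 1/2).
r to an offspring = 1/2 (one parent–offspring link: r = (1/2)^1 = 1/2).
r to a grandoffspring = 1/4 (two parent–offspring links: r = (1/2)^2 = 1/4).
Summing one r·B term per recipient: 4·0.25·0.396 + 2·0.5·0.116 + 1·0.5·0.542 + 4·0.25·0.14 = 0.923.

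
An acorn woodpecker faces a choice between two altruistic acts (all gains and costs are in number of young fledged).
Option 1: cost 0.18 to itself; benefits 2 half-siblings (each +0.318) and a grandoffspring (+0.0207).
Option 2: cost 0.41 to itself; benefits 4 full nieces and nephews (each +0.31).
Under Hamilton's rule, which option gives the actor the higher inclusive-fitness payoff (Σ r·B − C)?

Option 1

Option 1: r to a half-sibling = 0.25.
Option 1: r to a grandoffspring = 0.25.
Option 1: Σ r·B − C = (2·0.25·0.318 + 1·0.25·0.0207) − 0.18 = -0.015825.
Option 2: r to a full niece or nephew = 0.25.
Option 2: Σ r·B − C = (4·0.25·0.31) − 0.41 = -0.1.
Option 1 has the higher net inclusive-fitness payoff.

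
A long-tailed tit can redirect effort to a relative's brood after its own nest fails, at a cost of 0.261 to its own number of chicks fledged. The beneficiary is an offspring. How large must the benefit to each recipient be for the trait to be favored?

0.522

r to an offspring = 1/2 (one parent–offspring link: r = (1/2)^1 = 1/2).
Hamilton's rule with n recipients of equal r: n·r·B > C, so B > C/(n·r) = 0.261/(1·0.5) = 0.522.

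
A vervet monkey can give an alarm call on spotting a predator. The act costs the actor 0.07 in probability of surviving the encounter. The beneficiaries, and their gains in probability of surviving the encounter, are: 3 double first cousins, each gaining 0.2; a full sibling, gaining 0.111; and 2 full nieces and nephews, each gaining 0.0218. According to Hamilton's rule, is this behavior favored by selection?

Yes

Hamilton's rule: the trait is favored when the sum of r·B over every recipient exceeds the actor's cost C.
r to a double first cousin = 0.25 (double first cousins share both grandparent pairs — four paths of length 4: r = 4·(1/2)^4 = 1/4).
r to a full sibling = 1/2 (full sibs share both parents — two paths of length 2: r = 2·(1/2)^2 = 1/2).
r to a full niece or nephew = 1/4 (full aunt/uncle↔niece/nephew: two paths of length 3 through the shared grandparent pair: r = 2·(1/2)^3 = 1/4).
Summing one r·B term per recipient: 3·0.25·0.2 + 1·0.5·0.111 + 2·0.25·0.0218 = 0.2164.
0.2164 > 0.07: the indirect benefit exceeds the cost.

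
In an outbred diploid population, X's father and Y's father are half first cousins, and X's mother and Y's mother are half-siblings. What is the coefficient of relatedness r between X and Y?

0.078125

Wright's path rule: contributions from independent ancestry routes add.
X and Y are related in two ways: half second cousins through their fathers (r = 1/64) and half first cousins through their mothers (r = 1/16).
r = 1/64 + 1/16 = 0.078125.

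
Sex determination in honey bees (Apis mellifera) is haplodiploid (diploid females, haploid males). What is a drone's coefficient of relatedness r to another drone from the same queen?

Haploid brothers each carry a random half of the queen's diploid genome, so on average they share half: r = 1/2.

0.5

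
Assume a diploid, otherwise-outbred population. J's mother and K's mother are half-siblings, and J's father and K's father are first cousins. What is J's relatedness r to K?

0.09375

With two independent routes of shared ancestry, r is the sum of the two contributions.
J and K are related in two ways: half first cousins through their mothers (r = 1/16) and second cousins through their fathers (r = 1/32).
r = 1/16 + 1/32 = 3/32 = 0.09375.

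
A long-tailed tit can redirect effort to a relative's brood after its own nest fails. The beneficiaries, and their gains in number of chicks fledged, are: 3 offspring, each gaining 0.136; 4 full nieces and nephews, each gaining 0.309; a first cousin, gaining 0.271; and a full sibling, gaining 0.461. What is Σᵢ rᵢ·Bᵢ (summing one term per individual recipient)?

0.777375

r to an offspring = 0.5 (one parent–offspring link: r = (1/2)^1 = 1/2).
r to a full niece or nephew = 1/4 (full aunt/uncle↔niece/nephew: two paths of length 3 through the shared grandparent pair: r = 2·(1/2)^3 = 1/4).
r to a first cousin = 0.125 (first cousins share one grandparent pair — two paths of length 4: r = 2·(1/2)^4 = 1/8).
r to a full sibling = 1/2 (full sibs share both parents — two paths of length 2: r = 2·(1/2)^2 = 1/2).
Summing one r·B term per recipient: 3·0.5·0.136 + 4·0.25·0.309 + 1·0.125·0.271 + 1·0.5·0.461 = 0.777375.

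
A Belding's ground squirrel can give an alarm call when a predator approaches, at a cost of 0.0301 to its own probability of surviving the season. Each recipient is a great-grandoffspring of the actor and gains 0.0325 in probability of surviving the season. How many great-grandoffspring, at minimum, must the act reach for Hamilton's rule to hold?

8

r to a great-grandoffspring = 0.125 (three parent–offspring links: r = (1/2)^3 = 1/8).
Hamilton's rule: n·r·B > C  ⇒  n > C/(r·B) = 0.0301/(0.125·0.0325) = 7.409.
The smallest integer exceeding 7.409 is 8.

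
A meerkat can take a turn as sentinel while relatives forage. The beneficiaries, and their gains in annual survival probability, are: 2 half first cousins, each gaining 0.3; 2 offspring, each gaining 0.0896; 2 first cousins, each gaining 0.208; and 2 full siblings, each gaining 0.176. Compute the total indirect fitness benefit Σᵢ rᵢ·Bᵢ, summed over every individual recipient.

r to a half first cousin = 1/16 (half first cousins share one grandparent — one path of length 4: r = (1/2)^4 = 1/16).
r to an offspring = 1/2 (one parent–offspring link: r = (1/2)^1 = 1/2).
r to a first cousin = 0.125 (first cousins share one grandparent pair — two paths of length 4: r = 2·(1/2)^4 = 1/8).
r to a full sibling = 0.5 (full sibs share both parents — two paths of length 2: r = 2·(1/2)^2 = 1/2).
Summing one r·B term per recipient: 2·0.0625·0.3 + 2·0.5·0.0896 + 2·0.125·0.208 + 2·0.5·0.176 = 0.3551.

0.3551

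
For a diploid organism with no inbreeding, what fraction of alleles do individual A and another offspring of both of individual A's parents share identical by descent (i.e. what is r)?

0.5

Each parent–offspring link contributes a factor of 1/2, and independent paths through distinct common ancestors add.
Full sibs share both parents — two paths of length 2: r = 2·(1/2)^2 = 1/2.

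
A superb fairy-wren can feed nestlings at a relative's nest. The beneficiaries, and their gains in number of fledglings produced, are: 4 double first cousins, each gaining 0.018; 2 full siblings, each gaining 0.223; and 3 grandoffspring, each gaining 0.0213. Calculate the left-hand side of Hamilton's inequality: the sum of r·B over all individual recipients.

r to a double first cousin = 0.25 (double first cousins share both grandparent pairs — four paths of length 4: r = 4·(1/2)^4 = 1/4).
r to a full sibling = 0.5 (full sibs share both parents — two paths of length 2: r = 2·(1/2)^2 = 1/2).
r to a grandoffspring = 1/4 (two parent–offspring links: r = (1/2)^2 = 1/4).
Summing one r·B term per recipient: 4·0.25·0.018 + 2·0.5·0.223 + 3·0.25·0.0213 = 0.256975.

0.256975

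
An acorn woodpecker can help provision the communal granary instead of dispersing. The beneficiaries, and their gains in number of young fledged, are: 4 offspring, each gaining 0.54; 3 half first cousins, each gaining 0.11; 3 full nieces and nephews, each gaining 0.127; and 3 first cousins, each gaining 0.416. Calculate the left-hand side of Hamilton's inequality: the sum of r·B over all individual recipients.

1.351875

r to an offspring = 0.5 (one parent–offspring link: r = (1/2)^1 = 1/2).
r to a half first cousin = 0.0625 (half first cousins share one grandparent — one path of length 4: r = (1/2)^4 = 1/16).
r to a full niece or nephew = 1/4 (full aunt/uncle↔niece/nephew: two paths of length 3 through the shared grandparent pair: r = 2·(1/2)^3 = 1/4).
r to a first cousin = 0.125 (first cousins share one grandparent pair — two paths of length 4: r = 2·(1/2)^4 = 1/8).
Summing one r·B term per recipient: 4·0.5·0.54 + 3·0.0625·0.11 + 3·0.25·0.127 + 3·0.125·0.416 = 1.351875.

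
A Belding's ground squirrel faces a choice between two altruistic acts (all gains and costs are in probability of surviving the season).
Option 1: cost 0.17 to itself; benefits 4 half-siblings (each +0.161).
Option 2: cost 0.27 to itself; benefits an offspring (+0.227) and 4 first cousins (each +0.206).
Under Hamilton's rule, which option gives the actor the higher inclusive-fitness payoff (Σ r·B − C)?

Option 1

Option 1: r to a half-sibling = 0.25.
Option 1: Σ r·B − C = (4·0.25·0.161) − 0.17 = -0.009.
Option 2: r to an offspring = 0.5.
Option 2: r to a first cousin = 0.125.
Option 2: Σ r·B − C = (1·0.5·0.227 + 4·0.125·0.206) − 0.27 = -0.0535.
Option 1 has the higher net inclusive-fitness payoff.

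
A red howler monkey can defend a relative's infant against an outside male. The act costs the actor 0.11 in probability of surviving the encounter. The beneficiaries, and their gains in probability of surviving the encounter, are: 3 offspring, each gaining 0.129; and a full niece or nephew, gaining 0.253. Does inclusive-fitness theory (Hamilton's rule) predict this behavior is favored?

Yes

Hamilton's rule: the trait is favored when the sum of r·B over every recipient exceeds the actor's cost C.
r to an offspring = 0.5 (one parent–offspring link: r = (1/2)^1 = 1/2).
r to a full niece or nephew = 1/4 (full aunt/uncle↔niece/nephew: two paths of length 3 through the shared grandparent pair: r = 2·(1/2)^3 = 1/4).
Summing one r·B term per recipient: 3·0.5·0.129 + 1·0.25·0.253 = 0.25675.
0.25675 > 0.11: the indirect benefit exceeds the cost.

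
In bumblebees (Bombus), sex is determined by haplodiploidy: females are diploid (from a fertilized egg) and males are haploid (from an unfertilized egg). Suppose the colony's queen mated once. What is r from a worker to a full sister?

0.75

Haplodiploid full sisters inherit their father's entire haploid genome identically (contributing 1/2) and on average half of their mother's contribution (1/2 · 1/2 = 1/4); r = 1/2 + 1/4 = 3/4.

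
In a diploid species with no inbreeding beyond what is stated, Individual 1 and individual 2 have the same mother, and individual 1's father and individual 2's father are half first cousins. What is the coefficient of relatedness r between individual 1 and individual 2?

0.265625

Relatedness sums over independent paths through distinct common ancestors.
Individual 1 and individual 2 are related in two ways: half-sibs through their shared mother (r = 1/4) and half second cousins through their fathers (r = 1/64).
r = 1/4 + 1/64 = 17/64 = 0.265625.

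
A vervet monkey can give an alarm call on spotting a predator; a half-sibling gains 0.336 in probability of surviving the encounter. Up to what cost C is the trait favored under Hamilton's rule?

0.084

r to a half-sibling = 1/4 (half-sibs share one parent — one path of length 2: r = (1/2)^2 = 1/4).
Hamilton's rule: n·r·B > C, so the trait is favored while C < n·r·B = 1·0.25·0.336 = 0.084.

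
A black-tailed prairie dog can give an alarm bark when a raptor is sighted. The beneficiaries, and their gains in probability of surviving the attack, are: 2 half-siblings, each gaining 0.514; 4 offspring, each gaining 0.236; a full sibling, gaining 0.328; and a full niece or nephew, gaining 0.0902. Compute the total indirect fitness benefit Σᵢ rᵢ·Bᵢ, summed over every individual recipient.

0.91555

r to a half-sibling = 1/4 (half-sibs share one parent — one path of length 2: r = (1/2)^2 = 1/4).
r to an offspring = 1/2 (one parent–offspring link: r = (1/2)^1 = 1/2).
r to a full sibling = 0.5 (full sibs share both parents — two paths of length 2: r = 2·(1/2)^2 = 1/2).
r to a full niece or nephew = 0.25 (full aunt/uncle↔niece/nephew: two paths of length 3 through the shared grandparent pair: r = 2·(1/2)^3 = 1/4).
Summing one r·B term per recipient: 2·0.25·0.514 + 4·0.5·0.236 + 1·0.5·0.328 + 1·0.25·0.0902 = 0.91555.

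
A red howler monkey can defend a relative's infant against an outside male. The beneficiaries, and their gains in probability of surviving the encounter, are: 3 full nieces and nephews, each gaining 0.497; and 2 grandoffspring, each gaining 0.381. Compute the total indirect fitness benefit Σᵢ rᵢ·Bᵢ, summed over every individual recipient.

0.56325

r to a full niece or nephew = 0.25 (full aunt/uncle↔niece/nephew: two paths of length 3 through the shared grandparent pair: r = 2·(1/2)^3 = 1/4).
r to a grandoffspring = 0.25 (two parent–offspring links: r = (1/2)^2 = 1/4).
Summing one r·B term per recipient: 3·0.25·0.497 + 2·0.25·0.381 = 0.56325.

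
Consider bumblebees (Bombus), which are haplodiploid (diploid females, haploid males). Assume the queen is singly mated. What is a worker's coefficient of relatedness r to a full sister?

Haplodiploid full sisters inherit their father's entire haploid genome identically (contributing 1/2) and on average half of their mother's contribution (1/2 · 1/2 = 1/4); r = 1/2 + 1/4 = 3/4.

0.75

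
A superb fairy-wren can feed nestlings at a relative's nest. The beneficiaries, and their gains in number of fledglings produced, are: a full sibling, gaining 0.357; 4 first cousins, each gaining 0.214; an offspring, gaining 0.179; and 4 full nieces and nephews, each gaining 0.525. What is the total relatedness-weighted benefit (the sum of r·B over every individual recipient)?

r to a full sibling = 1/2 (full sibs share both parents — two paths of length 2: r = 2·(1/2)^2 = 1/2).
r to a first cousin = 1/8 (first cousins share one grandparent pair — two paths of length 4: r = 2·(1/2)^4 = 1/8).
r to an offspring = 0.5 (one parent–offspring link: r = (1/2)^1 = 1/2).
r to a full niece or nephew = 0.25 (full aunt/uncle↔niece/nephew: two paths of length 3 through the shared grandparent pair: r = 2·(1/2)^3 = 1/4).
Summing one r·B term per recipient: 1·0.5·0.357 + 4·0.125·0.214 + 1·0.5·0.179 + 4·0.25·0.525 = 0.9.

0.9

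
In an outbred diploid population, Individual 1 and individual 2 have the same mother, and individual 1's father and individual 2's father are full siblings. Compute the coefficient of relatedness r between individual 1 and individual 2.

0.375

Independent pedigree routes through distinct common ancestors add.
Individual 1 and individual 2 are related in two ways: half-sibs through their shared mother (r = 1/4) and first cousins through their fathers (r = 1/8).
r = 1/4 + 1/8 = 3/8 = 0.375.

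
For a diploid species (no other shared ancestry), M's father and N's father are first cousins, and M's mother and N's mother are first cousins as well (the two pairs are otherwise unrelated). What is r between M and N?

0.0625

Independent pedigree routes through distinct common ancestors add.
M and N are related in two ways: second cousins through their fathers (r = 1/32) and second cousins through their mothers (r = 1/32).
r = 1/32 + 1/32 = 0.0625.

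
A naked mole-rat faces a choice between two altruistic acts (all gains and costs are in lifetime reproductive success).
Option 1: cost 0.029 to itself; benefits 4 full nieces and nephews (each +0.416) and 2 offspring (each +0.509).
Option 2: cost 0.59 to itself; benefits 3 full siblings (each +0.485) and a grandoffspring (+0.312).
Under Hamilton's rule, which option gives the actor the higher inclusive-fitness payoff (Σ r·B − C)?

Option 1: r to a full niece or nephew = 0.25.
Option 1: r to an offspring = 0.5.
Option 1: Σ r·B − C = (4·0.25·0.416 + 2·0.5·0.509) − 0.029 = 0.896.
Option 2: r to a full sibling = 0.5.
Option 2: r to a grandoffspring = 0.25.
Option 2: Σ r·B − C = (3·0.5·0.485 + 1·0.25·0.312) − 0.59 = 0.2155.
Option 1 has the higher net inclusive-fitness payoff.

Option 1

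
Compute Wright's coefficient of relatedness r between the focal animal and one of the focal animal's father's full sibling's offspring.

Each parent–offspring link contributes a factor of 1/2, and independent paths through distinct common ancestors add.
First cousins share one grandparent pair — two paths of length 4: r = 2·(1/2)^4 = 1/8.

0.125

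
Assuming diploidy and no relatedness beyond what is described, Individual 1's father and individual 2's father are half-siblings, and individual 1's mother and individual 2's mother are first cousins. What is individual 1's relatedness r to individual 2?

Relatedness sums over independent paths through distinct common ancestors.
Individual 1 and individual 2 are related in two ways: half first cousins through their fathers (r = 1/16) and second cousins through their mothers (r = 1/32).
r = 1/16 + 1/32 = 0.09375.

0.09375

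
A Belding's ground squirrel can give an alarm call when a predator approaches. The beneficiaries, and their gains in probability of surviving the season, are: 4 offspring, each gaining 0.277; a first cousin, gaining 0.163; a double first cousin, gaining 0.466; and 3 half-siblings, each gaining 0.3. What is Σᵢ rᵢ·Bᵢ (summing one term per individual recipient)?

r to an offspring = 0.5 (one parent–offspring link: r = (1/2)^1 = 1/2).
r to a first cousin = 0.125 (first cousins share one grandparent pair — two paths of length 4: r = 2·(1/2)^4 = 1/8).
r to a double first cousin = 1/4 (double first cousins share both grandparent pairs — four paths of length 4: r = 4·(1/2)^4 = 1/4).
r to a half-sibling = 0.25 (half-sibs share one parent — one path of length 2: r = (1/2)^2 = 1/4).
Summing one r·B term per recipient: 4·0.5·0.277 + 1·0.125·0.163 + 1·0.25·0.466 + 3·0.25·0.3 = 0.915875.

0.915875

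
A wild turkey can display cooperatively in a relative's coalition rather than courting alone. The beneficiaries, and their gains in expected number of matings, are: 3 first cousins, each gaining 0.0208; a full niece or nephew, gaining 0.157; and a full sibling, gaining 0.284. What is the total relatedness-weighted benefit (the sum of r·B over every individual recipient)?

r to a first cousin = 1/8 (first cousins share one grandparent pair — two paths of length 4: r = 2·(1/2)^4 = 1/8).
r to a full niece or nephew = 0.25 (full aunt/uncle↔niece/nephew: two paths of length 3 through the shared grandparent pair: r = 2·(1/2)^3 = 1/4).
r to a full sibling = 1/2 (full sibs share both parents — two paths of length 2: r = 2·(1/2)^2 = 1/2).
Summing one r·B term per recipient: 3·0.125·0.0208 + 1·0.25·0.157 + 1·0.5·0.284 = 0.18905.

0.18905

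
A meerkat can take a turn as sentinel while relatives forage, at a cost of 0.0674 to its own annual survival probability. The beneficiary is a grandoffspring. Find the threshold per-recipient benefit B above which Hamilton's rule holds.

r to a grandoffspring = 1/4 (two parent–offspring links: r = (1/2)^2 = 1/4).
Hamilton's rule with n recipients of equal r: n·r·B > C, so B > C/(n·r) = 0.0674/(1·0.25) = 0.2696.

0.2696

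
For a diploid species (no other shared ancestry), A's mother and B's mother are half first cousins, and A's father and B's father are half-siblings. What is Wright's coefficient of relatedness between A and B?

0.078125

Independent pedigree routes through distinct common ancestors add.
A and B are related in two ways: half second cousins through their mothers (r = 1/64) and half first cousins through their fathers (r = 1/16).
r = 1/64 + 1/16 = 0.078125.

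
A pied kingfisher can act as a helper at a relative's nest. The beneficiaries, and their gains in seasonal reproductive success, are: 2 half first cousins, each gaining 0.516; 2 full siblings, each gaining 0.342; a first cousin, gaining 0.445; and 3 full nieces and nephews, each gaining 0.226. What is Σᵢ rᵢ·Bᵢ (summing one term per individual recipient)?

0.631625

r to a half first cousin = 1/16 (half first cousins share one grandparent — one path of length 4: r = (1/2)^4 = 1/16).
r to a full sibling = 1/2 (full sibs share both parents — two paths of length 2: r = 2·(1/2)^2 = 1/2).
r to a first cousin = 0.125 (first cousins share one grandparent pair — two paths of length 4: r = 2·(1/2)^4 = 1/8).
r to a full niece or nephew = 1/4 (full aunt/uncle↔niece/nephew: two paths of length 3 through the shared grandparent pair: r = 2·(1/2)^3 = 1/4).
Summing one r·B term per recipient: 2·0.0625·0.516 + 2·0.5·0.342 + 1·0.125·0.445 + 3·0.25·0.226 = 0.631625.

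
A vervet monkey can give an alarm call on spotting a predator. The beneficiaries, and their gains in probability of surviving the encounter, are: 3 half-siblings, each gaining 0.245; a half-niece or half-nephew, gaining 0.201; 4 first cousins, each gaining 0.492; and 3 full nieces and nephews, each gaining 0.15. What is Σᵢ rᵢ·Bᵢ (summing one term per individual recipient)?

0.567375

r to a half-sibling = 0.25 (half-sibs share one parent — one path of length 2: r = (1/2)^2 = 1/4).
r to a half-niece or half-nephew = 0.125 (half-aunt/uncle↔niece/nephew: one path of length 3: r = (1/2)^3 = 1/8).
r to a first cousin = 0.125 (first cousins share one grandparent pair — two paths of length 4: r = 2·(1/2)^4 = 1/8).
r to a full niece or nephew = 1/4 (full aunt/uncle↔niece/nephew: two paths of length 3 through the shared grandparent pair: r = 2·(1/2)^3 = 1/4).
Summing one r·B term per recipient: 3·0.25·0.245 + 1·0.125·0.201 + 4·0.125·0.492 + 3·0.25·0.15 = 0.567375.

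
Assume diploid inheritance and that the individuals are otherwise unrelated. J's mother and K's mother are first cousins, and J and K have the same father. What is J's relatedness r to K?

With two independent routes of shared ancestry, r is the sum of the two contributions.
J and K are related in two ways: second cousins through their mothers (r = 1/32) and half-sibs through their shared father (r = 1/4).
r = 1/32 + 1/4 = 9/32 = 0.28125.

0.28125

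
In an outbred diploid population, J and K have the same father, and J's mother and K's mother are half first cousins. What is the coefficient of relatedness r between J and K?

0.265625

With two independent routes of shared ancestry, r is the sum of the two contributions.
J and K are related in two ways: half-sibs through their shared father (r = 1/4) and half second cousins through their mothers (r = 1/64).
r = 1/4 + 1/64 = 17/64 = 0.265625.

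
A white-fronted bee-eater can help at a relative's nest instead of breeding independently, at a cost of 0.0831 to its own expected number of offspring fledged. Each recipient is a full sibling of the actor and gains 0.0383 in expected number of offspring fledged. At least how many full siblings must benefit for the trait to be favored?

r to a full sibling = 0.5 (full sibs share both parents — two paths of length 2: r = 2·(1/2)^2 = 1/2).
Hamilton's rule: n·r·B > C  ⇒  n > C/(r·B) = 0.0831/(0.5·0.0383) = 4.339.
The smallest integer exceeding 4.339 is 5.

5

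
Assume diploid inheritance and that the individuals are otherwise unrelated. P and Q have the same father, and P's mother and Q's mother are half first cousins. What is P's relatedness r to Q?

0.265625

With two independent routes of shared ancestry, r is the sum of the two contributions.
P and Q are related in two ways: half-sibs through their shared father (r = 1/4) and half second cousins through their mothers (r = 1/64).
r = 1/4 + 1/64 = 0.265625.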